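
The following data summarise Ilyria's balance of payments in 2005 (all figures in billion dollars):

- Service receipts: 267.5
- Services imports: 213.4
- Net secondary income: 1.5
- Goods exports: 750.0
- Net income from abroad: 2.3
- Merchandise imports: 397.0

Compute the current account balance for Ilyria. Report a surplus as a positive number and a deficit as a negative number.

410.9

Goods balance = 750.0 - 397.0 = 353.0
Services balance = 267.5 - 213.4 = 54.1
Trade balance (goods + services) = 353.0 + 54.1 = 407.1
Net primary income = 2.3
Net secondary income = 1.5
Current account = 407.1 + 2.3 + 1.5 = 410.9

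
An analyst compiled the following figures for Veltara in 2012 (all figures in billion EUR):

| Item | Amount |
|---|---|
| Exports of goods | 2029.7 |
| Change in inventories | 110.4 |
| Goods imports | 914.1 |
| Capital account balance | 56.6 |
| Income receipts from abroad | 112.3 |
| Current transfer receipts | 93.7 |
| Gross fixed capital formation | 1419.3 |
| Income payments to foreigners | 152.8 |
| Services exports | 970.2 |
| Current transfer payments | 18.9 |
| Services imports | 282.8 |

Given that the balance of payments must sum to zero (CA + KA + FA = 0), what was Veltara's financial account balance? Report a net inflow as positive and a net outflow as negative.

-1893.9

Goods balance = 2029.7 - 914.1 = 1115.6
Services balance = 970.2 - 282.8 = 687.4
Trade balance (goods + services) = 1115.6 + 687.4 = 1803.0
Net primary income = 112.3 - 152.8 = -40.5
Net secondary income = 93.7 - 18.9 = 74.8
Current account = 1803.0 + (-40.5) + 74.8 = 1837.3
Financial account = -(1837.3 + 56.6) = -1893.9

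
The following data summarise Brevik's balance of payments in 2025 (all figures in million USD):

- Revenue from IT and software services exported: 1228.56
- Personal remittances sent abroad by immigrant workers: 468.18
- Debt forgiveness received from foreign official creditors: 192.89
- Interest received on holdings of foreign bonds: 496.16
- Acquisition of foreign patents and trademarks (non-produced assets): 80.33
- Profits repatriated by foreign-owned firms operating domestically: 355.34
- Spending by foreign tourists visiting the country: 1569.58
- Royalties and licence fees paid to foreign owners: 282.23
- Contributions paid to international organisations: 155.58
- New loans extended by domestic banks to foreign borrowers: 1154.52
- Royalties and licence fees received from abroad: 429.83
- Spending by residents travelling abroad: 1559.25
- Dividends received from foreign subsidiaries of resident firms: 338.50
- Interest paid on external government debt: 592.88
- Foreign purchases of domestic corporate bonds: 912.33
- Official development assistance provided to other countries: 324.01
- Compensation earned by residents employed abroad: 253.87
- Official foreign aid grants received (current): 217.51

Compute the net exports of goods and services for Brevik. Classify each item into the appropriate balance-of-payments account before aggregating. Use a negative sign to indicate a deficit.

Services: -282.23 + 429.83 + 1569.58 - 1559.25 + 1228.56 = 1386.49
Trade balance = 0.00 + 1386.49 = 1386.49
(Excluded from the trade balance — secondary income: personal remittances sent abroad by immigrant workers 468.18, contributions paid to international organisations 155.58, official development assistance provided to other countries 324.01, official foreign aid grants received (current) 217.51; capital account: debt forgiveness received from foreign official creditors 192.89, acquisition of foreign patents and trademarks (non-produced assets) 80.33; primary income: interest received on holdings of foreign bonds 496.16, profits repatriated by foreign-owned firms operating domestically 355.34, dividends received from foreign subsidiaries of resident firms 338.50, interest paid on external government debt 592.88, compensation earned by residents employed abroad 253.87; financial account: new loans extended by domestic banks to foreign borrowers 1154.52, foreign purchases of domestic corporate bonds 912.33.)

1386.49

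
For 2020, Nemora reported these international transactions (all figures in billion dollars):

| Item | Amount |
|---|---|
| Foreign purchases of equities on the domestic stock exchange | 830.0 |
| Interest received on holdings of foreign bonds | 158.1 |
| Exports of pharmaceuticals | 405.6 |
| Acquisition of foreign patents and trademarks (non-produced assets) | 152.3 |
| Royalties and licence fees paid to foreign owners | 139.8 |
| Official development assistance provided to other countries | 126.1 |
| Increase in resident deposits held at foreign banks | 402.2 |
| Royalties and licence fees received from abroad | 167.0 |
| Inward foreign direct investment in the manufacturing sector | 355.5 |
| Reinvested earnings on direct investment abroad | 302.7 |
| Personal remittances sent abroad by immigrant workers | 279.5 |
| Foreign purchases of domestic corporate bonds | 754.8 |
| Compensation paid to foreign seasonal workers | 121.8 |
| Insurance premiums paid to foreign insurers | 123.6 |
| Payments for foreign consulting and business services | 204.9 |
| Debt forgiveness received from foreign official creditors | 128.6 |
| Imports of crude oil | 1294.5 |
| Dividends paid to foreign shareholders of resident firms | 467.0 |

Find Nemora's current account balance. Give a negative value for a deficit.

Goods: 405.6 - 1294.5 = -888.9
Services: 167.0 - 139.8 - 123.6 - 204.9 = -301.3
Primary income: 158.1 - 467.0 + 302.7 - 121.8 = -128.0
Secondary income: -279.5 - 126.1 = -405.6
Current account = (-888.9) + (-301.3) + (-128.0) + (-405.6) = -1723.8
(Excluded from the current account — financial account: foreign purchases of equities on the domestic stock exchange 830.0, increase in resident deposits held at foreign banks 402.2, inward foreign direct investment in the manufacturing sector 355.5, foreign purchases of domestic corporate bonds 754.8; capital account: acquisition of foreign patents and trademarks (non-produced assets) 152.3, debt forgiveness received from foreign official creditors 128.6.)

-1723.8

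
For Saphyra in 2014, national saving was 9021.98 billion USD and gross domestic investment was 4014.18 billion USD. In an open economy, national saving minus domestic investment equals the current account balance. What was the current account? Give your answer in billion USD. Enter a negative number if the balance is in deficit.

5007.80

CA = S - I = 9021.98 - 4014.18 = 5007.80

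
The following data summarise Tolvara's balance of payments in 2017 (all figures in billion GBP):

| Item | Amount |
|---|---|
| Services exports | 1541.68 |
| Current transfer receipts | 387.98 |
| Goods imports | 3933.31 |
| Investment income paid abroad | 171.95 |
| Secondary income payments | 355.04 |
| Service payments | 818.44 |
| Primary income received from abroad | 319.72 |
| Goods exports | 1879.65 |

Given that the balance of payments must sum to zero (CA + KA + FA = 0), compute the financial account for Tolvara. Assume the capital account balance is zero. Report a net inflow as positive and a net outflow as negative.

Goods balance = 1879.65 - 3933.31 = -2053.66
Services balance = 1541.68 - 818.44 = 723.24
Trade balance (goods + services) = -2053.66 + 723.24 = -1330.42
Net primary income = 319.72 - 171.95 = 147.77
Net secondary income = 387.98 - 355.04 = 32.94
Current account = -1330.42 + 147.77 + 32.94 = -1149.71
Financial account = -(-1149.71) = 1149.71

1149.71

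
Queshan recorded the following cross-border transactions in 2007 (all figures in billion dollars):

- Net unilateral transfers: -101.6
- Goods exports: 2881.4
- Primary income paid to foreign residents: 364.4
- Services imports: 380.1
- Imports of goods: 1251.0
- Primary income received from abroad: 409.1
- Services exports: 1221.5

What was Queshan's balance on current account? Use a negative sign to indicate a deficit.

2414.9

Goods balance = 2881.4 - 1251.0 = 1630.4
Services balance = 1221.5 - 380.1 = 841.4
Trade balance (goods + services) = 1630.4 + 841.4 = 2471.8
Net primary income = 409.1 - 364.4 = 44.7
Net secondary income = -101.6
Current account = 2471.8 + 44.7 + (-101.6) = 2414.9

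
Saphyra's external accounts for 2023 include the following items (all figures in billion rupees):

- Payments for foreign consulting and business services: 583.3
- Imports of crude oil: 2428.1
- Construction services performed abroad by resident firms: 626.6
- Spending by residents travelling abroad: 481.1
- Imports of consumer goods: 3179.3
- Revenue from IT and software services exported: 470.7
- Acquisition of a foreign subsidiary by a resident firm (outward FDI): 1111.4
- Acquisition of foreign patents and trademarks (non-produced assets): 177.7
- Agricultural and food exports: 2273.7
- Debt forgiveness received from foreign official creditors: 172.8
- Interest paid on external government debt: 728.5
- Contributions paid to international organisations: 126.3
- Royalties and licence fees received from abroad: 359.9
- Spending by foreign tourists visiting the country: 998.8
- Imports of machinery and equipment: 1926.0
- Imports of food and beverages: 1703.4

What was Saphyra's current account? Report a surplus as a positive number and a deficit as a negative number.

Goods: -1926.0 - 1703.4 - 2428.1 - 3179.3 + 2273.7 = -6963.1
Services: 998.8 - 583.3 + 470.7 + 359.9 - 481.1 + 626.6 = 1391.6
Primary income: -728.5
Secondary income: -126.3
Current account = (-6963.1) + 1391.6 + (-728.5) + (-126.3) = -6426.3
(Excluded from the current account — financial account: acquisition of a foreign subsidiary by a resident firm (outward FDI) 1111.4; capital account: acquisition of foreign patents and trademarks (non-produced assets) 177.7, debt forgiveness received from foreign official creditors 172.8.)

-6426.3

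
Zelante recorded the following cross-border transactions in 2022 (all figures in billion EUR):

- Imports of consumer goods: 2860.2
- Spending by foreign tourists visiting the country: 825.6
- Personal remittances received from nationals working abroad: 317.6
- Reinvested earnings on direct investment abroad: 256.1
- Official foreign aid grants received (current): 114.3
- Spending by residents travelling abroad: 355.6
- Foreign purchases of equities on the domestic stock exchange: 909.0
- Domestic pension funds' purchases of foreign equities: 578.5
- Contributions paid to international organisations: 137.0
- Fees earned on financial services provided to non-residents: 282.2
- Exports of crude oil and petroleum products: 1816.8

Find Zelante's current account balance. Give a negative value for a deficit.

Goods: 1816.8 - 2860.2 = -1043.4
Services: 825.6 + 282.2 - 355.6 = 752.2
Primary income: 256.1
Secondary income: -137.0 + 317.6 + 114.3 = 294.9
Current account = (-1043.4) + 752.2 + 256.1 + 294.9 = 259.8
(Excluded from the current account — financial account: foreign purchases of equities on the domestic stock exchange 909.0, domestic pension funds' purchases of foreign equities 578.5.)

259.8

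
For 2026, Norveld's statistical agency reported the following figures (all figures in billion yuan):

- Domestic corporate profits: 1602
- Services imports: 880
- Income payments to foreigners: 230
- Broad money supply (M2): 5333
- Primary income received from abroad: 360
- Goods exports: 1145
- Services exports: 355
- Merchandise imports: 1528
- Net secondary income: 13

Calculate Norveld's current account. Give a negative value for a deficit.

Goods balance = 1145 - 1528 = -383
Services balance = 355 - 880 = -525
Trade balance (goods + services) = -383 + (-525) = -908
Net primary income = 360 - 230 = 130
Net secondary income = 13
Current account = -908 + 130 + 13 = -765

-765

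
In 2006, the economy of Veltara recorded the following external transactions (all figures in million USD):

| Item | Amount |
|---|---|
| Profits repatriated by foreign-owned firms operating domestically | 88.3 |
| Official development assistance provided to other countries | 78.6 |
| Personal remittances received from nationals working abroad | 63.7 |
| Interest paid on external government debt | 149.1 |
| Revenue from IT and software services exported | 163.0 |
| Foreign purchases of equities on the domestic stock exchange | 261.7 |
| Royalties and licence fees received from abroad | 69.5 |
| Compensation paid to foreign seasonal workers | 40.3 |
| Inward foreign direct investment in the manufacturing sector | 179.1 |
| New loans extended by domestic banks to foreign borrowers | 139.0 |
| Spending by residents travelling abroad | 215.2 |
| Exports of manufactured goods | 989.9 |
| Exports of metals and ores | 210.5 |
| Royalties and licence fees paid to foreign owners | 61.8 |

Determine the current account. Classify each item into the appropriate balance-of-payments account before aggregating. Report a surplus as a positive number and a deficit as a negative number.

863.3

Goods: 989.9 + 210.5 = 1200.4
Services: 163.0 - 215.2 + 69.5 - 61.8 = -44.5
Primary income: -40.3 - 149.1 - 88.3 = -277.7
Secondary income: -78.6 + 63.7 = -14.9
Current account = 1200.4 + (-44.5) + (-277.7) + (-14.9) = 863.3
(Excluded from the current account — financial account: foreign purchases of equities on the domestic stock exchange 261.7, inward foreign direct investment in the manufacturing sector 179.1, new loans extended by domestic banks to foreign borrowers 139.0.)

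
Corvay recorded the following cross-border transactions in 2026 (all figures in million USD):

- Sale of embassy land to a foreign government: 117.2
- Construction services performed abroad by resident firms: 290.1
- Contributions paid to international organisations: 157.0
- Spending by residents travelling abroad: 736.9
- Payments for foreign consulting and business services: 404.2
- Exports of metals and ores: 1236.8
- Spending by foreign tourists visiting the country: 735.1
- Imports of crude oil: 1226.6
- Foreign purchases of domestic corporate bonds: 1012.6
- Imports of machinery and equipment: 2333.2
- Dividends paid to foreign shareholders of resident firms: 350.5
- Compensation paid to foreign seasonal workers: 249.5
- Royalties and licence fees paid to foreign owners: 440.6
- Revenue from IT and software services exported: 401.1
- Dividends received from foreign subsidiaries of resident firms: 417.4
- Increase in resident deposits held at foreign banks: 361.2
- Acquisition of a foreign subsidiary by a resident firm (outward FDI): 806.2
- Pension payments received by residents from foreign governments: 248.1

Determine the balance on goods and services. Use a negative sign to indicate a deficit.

-2478.4

Goods: -2333.2 + 1236.8 - 1226.6 = -2323.0
Services: -736.9 - 404.2 + 401.1 + 290.1 + 735.1 - 440.6 = -155.4
Trade balance = -2323.0 + (-155.4) = -2478.4
(Excluded from the trade balance — capital account: sale of embassy land to a foreign government 117.2; secondary income: contributions paid to international organisations 157.0, pension payments received by residents from foreign governments 248.1; financial account: foreign purchases of domestic corporate bonds 1012.6, increase in resident deposits held at foreign banks 361.2, acquisition of a foreign subsidiary by a resident firm (outward FDI) 806.2; primary income: dividends paid to foreign shareholders of resident firms 350.5, compensation paid to foreign seasonal workers 249.5, dividends received from foreign subsidiaries of resident firms 417.4.)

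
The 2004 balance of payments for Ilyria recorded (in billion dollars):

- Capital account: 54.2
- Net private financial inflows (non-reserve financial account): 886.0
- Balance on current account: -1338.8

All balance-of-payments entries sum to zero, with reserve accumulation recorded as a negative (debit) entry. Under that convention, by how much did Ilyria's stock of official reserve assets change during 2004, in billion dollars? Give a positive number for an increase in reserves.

Official reserve transactions balance = -((-1338.8) + 54.2 + 886.0) = 398.6
An accumulation of reserves is recorded as a debit (negative entry), so the change in the stock of reserves is the negative of that balance.
Change in official reserves = -(398.6) = -398.6

-398.6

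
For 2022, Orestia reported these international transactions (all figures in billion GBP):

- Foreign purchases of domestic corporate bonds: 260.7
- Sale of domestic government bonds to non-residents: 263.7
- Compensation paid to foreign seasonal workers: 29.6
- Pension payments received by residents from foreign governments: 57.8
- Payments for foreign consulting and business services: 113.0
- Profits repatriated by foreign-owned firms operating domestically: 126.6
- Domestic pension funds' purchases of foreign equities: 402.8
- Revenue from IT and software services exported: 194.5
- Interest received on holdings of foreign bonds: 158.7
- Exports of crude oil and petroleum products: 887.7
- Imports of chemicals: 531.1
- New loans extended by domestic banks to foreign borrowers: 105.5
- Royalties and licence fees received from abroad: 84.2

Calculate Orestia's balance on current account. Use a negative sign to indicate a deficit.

Goods: 887.7 - 531.1 = 356.6
Services: 84.2 - 113.0 + 194.5 = 165.7
Primary income: -126.6 + 158.7 - 29.6 = 2.5
Secondary income: 57.8
Current account = 356.6 + 165.7 + 2.5 + 57.8 = 582.6
(Excluded from the current account — financial account: foreign purchases of domestic corporate bonds 260.7, sale of domestic government bonds to non-residents 263.7, domestic pension funds' purchases of foreign equities 402.8, new loans extended by domestic banks to foreign borrowers 105.5.)

582.6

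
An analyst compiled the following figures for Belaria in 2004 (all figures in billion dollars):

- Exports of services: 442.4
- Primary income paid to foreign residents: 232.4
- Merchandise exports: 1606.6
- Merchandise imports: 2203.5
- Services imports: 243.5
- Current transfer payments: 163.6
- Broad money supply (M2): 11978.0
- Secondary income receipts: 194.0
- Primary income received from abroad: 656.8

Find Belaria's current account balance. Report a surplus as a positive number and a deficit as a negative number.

56.8

Goods balance = 1606.6 - 2203.5 = -596.9
Services balance = 442.4 - 243.5 = 198.9
Trade balance (goods + services) = -596.9 + 198.9 = -398.0
Net primary income = 656.8 - 232.4 = 424.4
Net secondary income = 194.0 - 163.6 = 30.4
Current account = -398.0 + 424.4 + 30.4 = 56.8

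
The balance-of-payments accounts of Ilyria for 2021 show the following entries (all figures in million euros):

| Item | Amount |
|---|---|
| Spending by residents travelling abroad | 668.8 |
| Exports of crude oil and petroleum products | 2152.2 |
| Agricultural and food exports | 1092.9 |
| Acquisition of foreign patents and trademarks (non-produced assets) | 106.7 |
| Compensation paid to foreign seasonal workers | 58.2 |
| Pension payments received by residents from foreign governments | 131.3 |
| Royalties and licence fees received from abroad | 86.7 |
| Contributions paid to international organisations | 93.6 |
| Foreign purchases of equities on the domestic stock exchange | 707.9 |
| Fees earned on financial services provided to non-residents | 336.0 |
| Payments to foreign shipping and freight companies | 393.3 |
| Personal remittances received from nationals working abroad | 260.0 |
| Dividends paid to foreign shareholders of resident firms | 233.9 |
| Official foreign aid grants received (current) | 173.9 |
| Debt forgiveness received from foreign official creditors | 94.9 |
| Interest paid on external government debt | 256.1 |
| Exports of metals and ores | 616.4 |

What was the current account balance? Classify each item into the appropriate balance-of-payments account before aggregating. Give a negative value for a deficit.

3145.5

Goods: 616.4 + 2152.2 + 1092.9 = 3861.5
Services: 336.0 + 86.7 - 668.8 - 393.3 = -639.4
Primary income: -233.9 - 256.1 - 58.2 = -548.2
Secondary income: 173.9 + 260.0 + 131.3 - 93.6 = 471.6
Current account = 3861.5 + (-639.4) + (-548.2) + 471.6 = 3145.5
(Excluded from the current account — capital account: acquisition of foreign patents and trademarks (non-produced assets) 106.7, debt forgiveness received from foreign official creditors 94.9; financial account: foreign purchases of equities on the domestic stock exchange 707.9.)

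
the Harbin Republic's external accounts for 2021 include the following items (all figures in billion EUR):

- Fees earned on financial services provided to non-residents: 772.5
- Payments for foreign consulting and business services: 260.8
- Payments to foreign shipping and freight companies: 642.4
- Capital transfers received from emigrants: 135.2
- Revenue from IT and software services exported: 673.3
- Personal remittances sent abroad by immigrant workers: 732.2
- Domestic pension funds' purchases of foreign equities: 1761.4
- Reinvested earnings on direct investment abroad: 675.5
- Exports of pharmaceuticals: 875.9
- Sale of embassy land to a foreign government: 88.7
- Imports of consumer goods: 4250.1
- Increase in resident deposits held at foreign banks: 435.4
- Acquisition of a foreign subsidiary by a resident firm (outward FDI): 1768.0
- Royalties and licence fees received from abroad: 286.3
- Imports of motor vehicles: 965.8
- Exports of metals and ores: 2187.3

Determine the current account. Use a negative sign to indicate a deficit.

-1380.5

Goods: 2187.3 + 875.9 - 965.8 - 4250.1 = -2152.7
Services: -642.4 - 260.8 + 673.3 + 286.3 + 772.5 = 828.9
Primary income: 675.5
Secondary income: -732.2
Current account = (-2152.7) + 828.9 + 675.5 + (-732.2) = -1380.5
(Excluded from the current account — capital account: capital transfers received from emigrants 135.2, sale of embassy land to a foreign government 88.7; financial account: domestic pension funds' purchases of foreign equities 1761.4, increase in resident deposits held at foreign banks 435.4, acquisition of a foreign subsidiary by a resident firm (outward FDI) 1768.0.)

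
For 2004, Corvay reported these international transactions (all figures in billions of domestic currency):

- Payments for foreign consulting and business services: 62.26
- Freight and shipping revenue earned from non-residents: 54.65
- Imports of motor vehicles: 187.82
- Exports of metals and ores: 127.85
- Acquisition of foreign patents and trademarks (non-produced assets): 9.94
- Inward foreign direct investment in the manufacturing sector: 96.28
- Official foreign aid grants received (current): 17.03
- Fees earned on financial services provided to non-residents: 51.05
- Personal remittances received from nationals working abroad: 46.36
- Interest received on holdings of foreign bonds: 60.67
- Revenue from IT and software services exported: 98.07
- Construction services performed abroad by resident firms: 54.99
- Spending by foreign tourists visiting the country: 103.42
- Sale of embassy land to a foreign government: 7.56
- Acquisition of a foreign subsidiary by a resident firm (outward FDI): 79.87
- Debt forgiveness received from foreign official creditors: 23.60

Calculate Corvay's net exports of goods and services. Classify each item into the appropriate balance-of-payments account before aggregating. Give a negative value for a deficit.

Goods: -187.82 + 127.85 = -59.97
Services: 103.42 + 54.65 + 51.05 - 62.26 + 54.99 + 98.07 = 299.92
Trade balance = -59.97 + 299.92 = 239.95
(Excluded from the trade balance — capital account: acquisition of foreign patents and trademarks (non-produced assets) 9.94, sale of embassy land to a foreign government 7.56, debt forgiveness received from foreign official creditors 23.60; financial account: inward foreign direct investment in the manufacturing sector 96.28, acquisition of a foreign subsidiary by a resident firm (outward FDI) 79.87; secondary income: official foreign aid grants received (current) 17.03, personal remittances received from nationals working abroad 46.36; primary income: interest received on holdings of foreign bonds 60.67.)

239.95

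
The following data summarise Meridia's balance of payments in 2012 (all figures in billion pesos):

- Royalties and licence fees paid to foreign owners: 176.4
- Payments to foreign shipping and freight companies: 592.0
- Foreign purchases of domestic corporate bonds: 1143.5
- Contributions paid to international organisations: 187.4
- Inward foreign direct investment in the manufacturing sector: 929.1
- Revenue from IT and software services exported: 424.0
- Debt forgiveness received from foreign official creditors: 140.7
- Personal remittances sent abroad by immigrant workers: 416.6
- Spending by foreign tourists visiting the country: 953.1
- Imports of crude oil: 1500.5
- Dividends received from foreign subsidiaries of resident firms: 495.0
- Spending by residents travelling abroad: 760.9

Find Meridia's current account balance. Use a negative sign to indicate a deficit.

Goods: -1500.5
Services: 953.1 - 592.0 - 760.9 - 176.4 + 424.0 = -152.2
Primary income: 495.0
Secondary income: -187.4 - 416.6 = -604.0
Current account = (-1500.5) + (-152.2) + 495.0 + (-604.0) = -1761.7
(Excluded from the current account — financial account: foreign purchases of domestic corporate bonds 1143.5, inward foreign direct investment in the manufacturing sector 929.1; capital account: debt forgiveness received from foreign official creditors 140.7.)

-1761.7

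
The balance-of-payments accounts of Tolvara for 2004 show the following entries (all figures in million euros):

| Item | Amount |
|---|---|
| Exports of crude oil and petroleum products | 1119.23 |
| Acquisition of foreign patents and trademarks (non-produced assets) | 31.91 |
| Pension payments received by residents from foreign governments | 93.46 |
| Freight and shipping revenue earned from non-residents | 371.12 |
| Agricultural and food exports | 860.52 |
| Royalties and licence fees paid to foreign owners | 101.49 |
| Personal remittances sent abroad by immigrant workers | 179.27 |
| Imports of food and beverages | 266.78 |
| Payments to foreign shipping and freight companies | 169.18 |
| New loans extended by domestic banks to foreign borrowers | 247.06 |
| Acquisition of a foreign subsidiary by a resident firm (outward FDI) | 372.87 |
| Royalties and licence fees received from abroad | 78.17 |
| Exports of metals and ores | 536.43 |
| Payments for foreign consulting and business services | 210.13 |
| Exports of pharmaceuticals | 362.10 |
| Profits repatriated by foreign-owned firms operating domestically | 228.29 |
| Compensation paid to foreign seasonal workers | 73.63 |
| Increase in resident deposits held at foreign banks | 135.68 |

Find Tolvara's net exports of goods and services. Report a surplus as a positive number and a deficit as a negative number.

Goods: 860.52 + 1119.23 + 536.43 - 266.78 + 362.10 = 2611.50
Services: -101.49 + 371.12 - 210.13 + 78.17 - 169.18 = -31.51
Trade balance = 2611.50 + (-31.51) = 2579.99
(Excluded from the trade balance — capital account: acquisition of foreign patents and trademarks (non-produced assets) 31.91; secondary income: pension payments received by residents from foreign governments 93.46, personal remittances sent abroad by immigrant workers 179.27; financial account: new loans extended by domestic banks to foreign borrowers 247.06, acquisition of a foreign subsidiary by a resident firm (outward FDI) 372.87, increase in resident deposits held at foreign banks 135.68; primary income: profits repatriated by foreign-owned firms operating domestically 228.29, compensation paid to foreign seasonal workers 73.63.)

2579.99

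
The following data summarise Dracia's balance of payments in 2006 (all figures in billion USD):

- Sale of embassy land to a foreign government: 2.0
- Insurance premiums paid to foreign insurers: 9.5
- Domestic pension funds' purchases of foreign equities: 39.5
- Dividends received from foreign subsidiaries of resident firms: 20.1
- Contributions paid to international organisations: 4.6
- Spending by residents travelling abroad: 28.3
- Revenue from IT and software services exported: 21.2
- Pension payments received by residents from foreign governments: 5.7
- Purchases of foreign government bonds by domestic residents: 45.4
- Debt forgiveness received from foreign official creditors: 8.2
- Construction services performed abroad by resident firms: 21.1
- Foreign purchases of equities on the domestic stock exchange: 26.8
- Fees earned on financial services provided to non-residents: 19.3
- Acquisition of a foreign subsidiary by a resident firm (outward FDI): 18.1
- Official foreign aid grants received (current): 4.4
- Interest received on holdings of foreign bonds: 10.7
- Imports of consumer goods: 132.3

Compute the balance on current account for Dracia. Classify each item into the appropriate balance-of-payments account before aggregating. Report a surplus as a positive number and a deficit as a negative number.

-72.2

Goods: -132.3
Services: -9.5 + 21.2 + 21.1 + 19.3 - 28.3 = 23.8
Primary income: 10.7 + 20.1 = 30.8
Secondary income: -4.6 + 5.7 + 4.4 = 5.5
Current account = (-132.3) + 23.8 + 30.8 + 5.5 = -72.2
(Excluded from the current account — capital account: sale of embassy land to a foreign government 2.0, debt forgiveness received from foreign official creditors 8.2; financial account: domestic pension funds' purchases of foreign equities 39.5, purchases of foreign government bonds by domestic residents 45.4, foreign purchases of equities on the domestic stock exchange 26.8, acquisition of a foreign subsidiary by a resident firm (outward FDI) 18.1.)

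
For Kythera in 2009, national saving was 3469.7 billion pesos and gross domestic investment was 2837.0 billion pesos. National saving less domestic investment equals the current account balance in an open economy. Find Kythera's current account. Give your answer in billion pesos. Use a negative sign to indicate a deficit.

CA = S - I = 3469.7 - 2837.0 = 632.7

632.7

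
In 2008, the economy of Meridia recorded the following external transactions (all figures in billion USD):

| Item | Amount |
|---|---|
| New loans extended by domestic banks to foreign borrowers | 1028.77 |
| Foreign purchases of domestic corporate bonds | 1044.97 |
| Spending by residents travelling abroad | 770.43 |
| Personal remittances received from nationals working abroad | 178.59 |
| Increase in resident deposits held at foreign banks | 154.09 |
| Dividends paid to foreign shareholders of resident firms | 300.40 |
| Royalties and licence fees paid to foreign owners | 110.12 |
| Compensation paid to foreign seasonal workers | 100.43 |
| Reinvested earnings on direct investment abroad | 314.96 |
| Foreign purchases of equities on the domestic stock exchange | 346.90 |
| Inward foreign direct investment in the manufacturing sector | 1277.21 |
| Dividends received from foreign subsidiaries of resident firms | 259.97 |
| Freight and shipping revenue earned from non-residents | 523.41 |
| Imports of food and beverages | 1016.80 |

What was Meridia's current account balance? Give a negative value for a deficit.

Goods: -1016.80
Services: 523.41 - 770.43 - 110.12 = -357.14
Primary income: -100.43 + 259.97 + 314.96 - 300.40 = 174.10
Secondary income: 178.59
Current account = (-1016.80) + (-357.14) + 174.10 + 178.59 = -1021.25
(Excluded from the current account — financial account: new loans extended by domestic banks to foreign borrowers 1028.77, foreign purchases of domestic corporate bonds 1044.97, increase in resident deposits held at foreign banks 154.09, foreign purchases of equities on the domestic stock exchange 346.90, inward foreign direct investment in the manufacturing sector 1277.21.)

-1021.25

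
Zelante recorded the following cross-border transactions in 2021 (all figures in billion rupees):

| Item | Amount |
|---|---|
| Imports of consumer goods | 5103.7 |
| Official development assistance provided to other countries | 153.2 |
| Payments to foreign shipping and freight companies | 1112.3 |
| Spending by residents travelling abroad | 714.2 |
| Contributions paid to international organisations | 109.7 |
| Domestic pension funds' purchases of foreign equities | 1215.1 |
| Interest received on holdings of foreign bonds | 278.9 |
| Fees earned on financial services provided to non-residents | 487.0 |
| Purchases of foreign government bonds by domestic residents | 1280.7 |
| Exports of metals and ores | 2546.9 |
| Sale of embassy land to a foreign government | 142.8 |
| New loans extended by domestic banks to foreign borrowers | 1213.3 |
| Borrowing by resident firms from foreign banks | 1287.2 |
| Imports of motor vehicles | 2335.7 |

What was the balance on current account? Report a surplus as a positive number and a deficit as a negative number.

Goods: -2335.7 + 2546.9 - 5103.7 = -4892.5
Services: 487.0 - 714.2 - 1112.3 = -1339.5
Primary income: 278.9
Secondary income: -109.7 - 153.2 = -262.9
Current account = (-4892.5) + (-1339.5) + 278.9 + (-262.9) = -6216.0
(Excluded from the current account — financial account: domestic pension funds' purchases of foreign equities 1215.1, purchases of foreign government bonds by domestic residents 1280.7, new loans extended by domestic banks to foreign borrowers 1213.3, borrowing by resident firms from foreign banks 1287.2; capital account: sale of embassy land to a foreign government 142.8.)

-6216.0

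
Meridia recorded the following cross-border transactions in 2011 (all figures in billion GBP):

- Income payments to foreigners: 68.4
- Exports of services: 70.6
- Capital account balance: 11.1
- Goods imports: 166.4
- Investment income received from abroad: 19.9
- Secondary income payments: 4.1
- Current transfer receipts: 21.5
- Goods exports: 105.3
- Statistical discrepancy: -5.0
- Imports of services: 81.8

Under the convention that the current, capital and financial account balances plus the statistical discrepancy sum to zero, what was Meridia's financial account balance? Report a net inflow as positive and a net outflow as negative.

Goods balance = 105.3 - 166.4 = -61.1
Services balance = 70.6 - 81.8 = -11.2
Trade balance (goods + services) = -61.1 + (-11.2) = -72.3
Net primary income = 19.9 - 68.4 = -48.5
Net secondary income = 21.5 - 4.1 = 17.4
Current account = -72.3 + (-48.5) + 17.4 = -103.4
Financial account = -(-103.4 + 11.1 + (-5.0)) = 97.3

97.3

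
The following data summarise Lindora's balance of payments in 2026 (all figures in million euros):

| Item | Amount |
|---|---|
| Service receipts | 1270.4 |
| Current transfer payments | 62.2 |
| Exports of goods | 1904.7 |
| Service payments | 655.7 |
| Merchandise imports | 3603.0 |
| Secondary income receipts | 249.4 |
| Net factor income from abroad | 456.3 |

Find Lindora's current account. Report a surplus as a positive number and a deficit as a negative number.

-440.1

Goods balance = 1904.7 - 3603.0 = -1698.3
Services balance = 1270.4 - 655.7 = 614.7
Trade balance (goods + services) = -1698.3 + 614.7 = -1083.6
Net primary income = 456.3
Net secondary income = 249.4 - 62.2 = 187.2
Current account = -1083.6 + 456.3 + 187.2 = -440.1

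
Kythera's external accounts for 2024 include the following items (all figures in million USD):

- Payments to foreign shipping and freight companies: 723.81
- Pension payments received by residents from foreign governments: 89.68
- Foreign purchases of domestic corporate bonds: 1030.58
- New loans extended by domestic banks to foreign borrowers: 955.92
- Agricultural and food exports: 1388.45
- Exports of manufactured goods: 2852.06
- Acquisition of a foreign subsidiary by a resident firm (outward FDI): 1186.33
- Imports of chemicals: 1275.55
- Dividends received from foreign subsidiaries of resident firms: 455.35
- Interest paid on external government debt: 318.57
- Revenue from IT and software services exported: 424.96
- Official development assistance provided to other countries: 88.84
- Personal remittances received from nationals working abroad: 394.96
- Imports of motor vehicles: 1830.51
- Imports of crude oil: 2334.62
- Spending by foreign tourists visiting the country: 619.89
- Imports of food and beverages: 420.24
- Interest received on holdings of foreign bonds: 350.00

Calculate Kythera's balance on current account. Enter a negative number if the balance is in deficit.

-416.79

Goods: -420.24 + 1388.45 - 2334.62 - 1830.51 + 2852.06 - 1275.55 = -1620.41
Services: 424.96 - 723.81 + 619.89 = 321.04
Primary income: -318.57 + 455.35 + 350.00 = 486.78
Secondary income: 394.96 + 89.68 - 88.84 = 395.80
Current account = (-1620.41) + 321.04 + 486.78 + 395.80 = -416.79
(Excluded from the current account — financial account: foreign purchases of domestic corporate bonds 1030.58, new loans extended by domestic banks to foreign borrowers 955.92, acquisition of a foreign subsidiary by a resident firm (outward FDI) 1186.33.)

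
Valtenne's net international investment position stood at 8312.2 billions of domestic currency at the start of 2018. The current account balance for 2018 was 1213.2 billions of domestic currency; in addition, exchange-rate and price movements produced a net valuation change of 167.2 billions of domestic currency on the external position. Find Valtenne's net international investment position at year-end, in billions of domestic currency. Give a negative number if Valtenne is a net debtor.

9692.6

Change in NIIP = current account + net valuation change = 1213.2 + 167.2 = 1380.4
End-of-year NIIP = 8312.2 + 1380.4 = 9692.6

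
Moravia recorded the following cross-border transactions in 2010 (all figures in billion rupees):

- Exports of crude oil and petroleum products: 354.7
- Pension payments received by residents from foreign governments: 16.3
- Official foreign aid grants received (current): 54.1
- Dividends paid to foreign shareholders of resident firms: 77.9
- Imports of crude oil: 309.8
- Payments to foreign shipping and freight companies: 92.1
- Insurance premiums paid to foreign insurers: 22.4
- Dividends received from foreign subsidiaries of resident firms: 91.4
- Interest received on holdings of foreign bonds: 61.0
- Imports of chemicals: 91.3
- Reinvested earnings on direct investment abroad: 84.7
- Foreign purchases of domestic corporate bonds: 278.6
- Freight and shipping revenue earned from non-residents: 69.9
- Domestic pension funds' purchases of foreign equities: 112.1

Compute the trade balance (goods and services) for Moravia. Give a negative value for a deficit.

Goods: 354.7 - 309.8 - 91.3 = -46.4
Services: 69.9 - 22.4 - 92.1 = -44.6
Trade balance = -46.4 + (-44.6) = -91.0
(Excluded from the trade balance — secondary income: pension payments received by residents from foreign governments 16.3, official foreign aid grants received (current) 54.1; primary income: dividends paid to foreign shareholders of resident firms 77.9, dividends received from foreign subsidiaries of resident firms 91.4, interest received on holdings of foreign bonds 61.0, reinvested earnings on direct investment abroad 84.7; financial account: foreign purchases of domestic corporate bonds 278.6, domestic pension funds' purchases of foreign equities 112.1.)

-91.0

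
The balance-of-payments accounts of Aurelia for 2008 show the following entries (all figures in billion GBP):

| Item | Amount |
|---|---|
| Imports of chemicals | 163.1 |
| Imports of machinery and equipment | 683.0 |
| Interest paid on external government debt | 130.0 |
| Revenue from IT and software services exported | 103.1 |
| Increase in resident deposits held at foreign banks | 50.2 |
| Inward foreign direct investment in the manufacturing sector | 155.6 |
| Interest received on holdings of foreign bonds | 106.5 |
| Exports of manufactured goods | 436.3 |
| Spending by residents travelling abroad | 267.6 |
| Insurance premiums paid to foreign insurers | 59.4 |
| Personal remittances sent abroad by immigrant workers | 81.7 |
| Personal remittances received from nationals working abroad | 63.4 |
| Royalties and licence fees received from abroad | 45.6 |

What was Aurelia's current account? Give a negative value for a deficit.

-629.9

Goods: 436.3 - 683.0 - 163.1 = -409.8
Services: -267.6 - 59.4 + 103.1 + 45.6 = -178.3
Primary income: -130.0 + 106.5 = -23.5
Secondary income: -81.7 + 63.4 = -18.3
Current account = (-409.8) + (-178.3) + (-23.5) + (-18.3) = -629.9
(Excluded from the current account — financial account: increase in resident deposits held at foreign banks 50.2, inward foreign direct investment in the manufacturing sector 155.6.)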